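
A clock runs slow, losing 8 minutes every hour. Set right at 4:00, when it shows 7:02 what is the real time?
For every 60 true minutes, the faulty clock advances 52 minutes, so 1 faulty-clock minute corresponds to 60/52 true minutes.
From 4:00 to 7:02 on the faulty dial is 182 minutes.
True elapsed: 182 x 60/52 = 210 minutes = 3 hours and 30 minutes.
True time: 4:00 + 3 hours and 30 minutes = 7:30.

Final answer: 7:30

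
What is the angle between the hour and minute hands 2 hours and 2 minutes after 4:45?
First find the time 2 hours and 2 minutes after 4:45.
Total minutes: 4 x 60 + 45 + 2 x 60 + 2 = 407.
407 mod 720 = 407 minutes = 6:47.
Now compute the angle at 6:47:
Hour hand: 6 x 30 + 47 x 0.5 = 203.5 degrees
Minute hand: 47 x 6 = 282 degrees
Difference: |203.5 - 282| = 78.5 degrees
The angle is 78.5 degrees

Final answer: 78.5 degrees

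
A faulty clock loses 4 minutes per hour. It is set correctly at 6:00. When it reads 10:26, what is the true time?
For every 60 true minutes, the faulty clock advances 56 minutes, so 1 faulty-clock minute corresponds to 60/56 true minutes.
From 6:00 to 10:26 on the faulty dial is 266 minutes.
True elapsed: 266 x 60/56 = 285 minutes = 4 hours and 45 minutes.
True time: 6:00 + 4 hours and 45 minutes = 10:45.

Final answer: 10:45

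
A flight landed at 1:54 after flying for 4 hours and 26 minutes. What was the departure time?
Starting time: 1:54 = 114 total minutes past 12:00
Subtracting: 4 hours and 26 minutes = 266 minutes
114 - 266 = -152 (negative, add 12 hours = 720) = 568 minutes
= 9 hours and 28 minutes past 12:00 = 9:28

Final answer: 9:28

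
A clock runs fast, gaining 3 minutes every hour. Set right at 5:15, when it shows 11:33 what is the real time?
For every 60 true minutes, the faulty clock advances 63 minutes, so 1 faulty-clock minute corresponds to 60/63 true minutes.
From 5:15 to 11:33 on the faulty dial is 378 minutes.
True elapsed: 378 x 60/63 = 360 minutes = 6 hours.
True time: 5:15 + 6 hours = 11:15.

Final answer: 11:15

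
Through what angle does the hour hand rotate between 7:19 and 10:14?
The hour hand moves 0.5 degrees per minute.
Time elapsed: 10:14 - 7:19 = 175 minutes
Angular displacement: 175 x 0.5 = 87.5 degrees

Final answer: 87.5 degrees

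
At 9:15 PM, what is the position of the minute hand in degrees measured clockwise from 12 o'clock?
The minute hand moves 6 degrees per minute.
At 9:15: 15 x 6 = 90 degrees

Final answer: 90 degrees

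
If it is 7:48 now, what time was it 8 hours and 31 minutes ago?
Starting time: 7:48 = 468 total minutes past 12:00
Subtracting: 8 hours and 31 minutes = 511 minutes
468 - 511 = -43 (negative, add 12 hours = 720) = 677 minutes
= 11 hours and 17 minutes past 12:00 = 11:17

Final answer: 11:17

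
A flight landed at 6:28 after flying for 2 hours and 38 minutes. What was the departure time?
Starting time: 6:28 = 388 total minutes past 12:00
Subtracting: 2 hours and 38 minutes = 158 minutes
388 - 158 = 230 minutes
= 3 hours and 50 minutes past 12:00 = 3:50

Final answer: 3:50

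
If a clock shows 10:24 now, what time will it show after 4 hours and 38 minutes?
Starting time: 10:24
Adding 38 minutes to 24 minutes: 24 + 38 = 62 minutes = 1 hour and 2 minutes
Adding 4 hours: 10 + 4 + 1 (carry) = 15 - 12 = 3
Final time: 3:02

Final answer: 3:02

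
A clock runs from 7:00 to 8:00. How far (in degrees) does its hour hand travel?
The hour hand moves 0.5 degrees per minute.
Time elapsed: 8:00 - 7:00 = 60 minutes
Angular displacement: 60 x 0.5 = 30 degrees

Final answer: 30 degrees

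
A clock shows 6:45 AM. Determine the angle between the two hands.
Hour hand position: 6 x 30 + 45 x 0.5 = 202.5 degrees
Minute hand position: 45 x 6 = 270 degrees
Difference: |202.5 - 270| = 67.5 degrees
The angle between the hands is 67.5 degrees

Final answer: 67.5 degrees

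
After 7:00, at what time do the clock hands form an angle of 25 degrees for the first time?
At t minutes past 7:00, the hour hand is at 30 x 7 + 0.5t degrees and the minute hand is at 6t degrees.
The smaller angle between them is 25 degrees when |30H - 5.5t| = 25 or |30H - 5.5t| = 335.
With H = 7, solve 30 x 7 - 5.5t = +/- target for each target:
  t = (30 x 7 - 25) / 5.5 = 33.64
  t = (30 x 7 + 25) / 5.5 = 42.73
  t = (30 x 7 - 335) / 5.5 = -22.73 (outside (0, 60))
  t = (30 x 7 + 335) / 5.5 = 99.09 (outside (0, 60))
Valid solutions in (0, 60): {33.64, 42.73} minutes.
The first occurrence is t = 33.64 minutes.
The hands form a 25-degree angle at 33.64 minutes past 7:00.

Final answer: 33.64 minutes past 7:00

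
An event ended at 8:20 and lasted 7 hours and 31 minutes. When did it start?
Starting time: 8:20 = 500 total minutes past 12:00
Subtracting: 7 hours and 31 minutes = 451 minutes
500 - 451 = 49 minutes
= 49 minutes past 12:00 = 12:49

Final answer: 12:49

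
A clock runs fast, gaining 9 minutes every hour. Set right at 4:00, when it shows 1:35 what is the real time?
For every 60 true minutes, the faulty clock advances 69 minutes, so 1 faulty-clock minute corresponds to 60/69 true minutes.
From 4:00 to 1:35 on the faulty dial is 575 minutes.
True elapsed: 575 x 60/69 = 500 minutes = 8 hours and 20 minutes.
True time: 4:00 + 8 hours and 20 minutes = 12:20.

Final answer: 12:20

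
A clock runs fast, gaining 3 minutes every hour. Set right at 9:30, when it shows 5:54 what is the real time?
For every 60 true minutes, the faulty clock advances 63 minutes, so 1 faulty-clock minute corresponds to 60/63 true minutes.
From 9:30 to 5:54 on the faulty dial is 504 minutes.
True elapsed: 504 x 60/63 = 480 minutes = 8 hours.
True time: 9:30 + 8 hours = 5:30.

Final answer: 5:30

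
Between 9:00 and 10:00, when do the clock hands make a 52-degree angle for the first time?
At t minutes past 9:00, the hour hand is at 30 x 9 + 0.5t degrees and the minute hand is at 6t degrees.
The smaller angle between them is 52 degrees when |30H - 5.5t| = 52 or |30H - 5.5t| = 308.
With H = 9, solve 30 x 9 - 5.5t = +/- target for each target:
  t = (30 x 9 - 52) / 5.5 = 39.64
  t = (30 x 9 + 52) / 5.5 = 58.55
  t = (30 x 9 - 308) / 5.5 = -6.91 (outside (0, 60))
  t = (30 x 9 + 308) / 5.5 = 105.09 (outside (0, 60))
Valid solutions in (0, 60): {39.64, 58.55} minutes.
The first occurrence is t = 39.64 minutes.
The hands form a 52-degree angle at 39.64 minutes past 9:00.

Final answer: 39.64 minutes past 9:00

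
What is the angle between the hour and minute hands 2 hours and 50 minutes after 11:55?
First find the time 2 hours and 50 minutes after 11:55.
Total minutes: 11 x 60 + 55 + 2 x 60 + 50 = 885.
885 mod 720 = 165 minutes = 2:45.
Now compute the angle at 2:45:
Hour hand: 2 x 30 + 45 x 0.5 = 82.5 degrees
Minute hand: 45 x 6 = 270 degrees
Difference: |82.5 - 270| = 187.5 degrees
Smaller angle: 360 - 187.5 = 172.5 degrees

Final answer: 172.5 degrees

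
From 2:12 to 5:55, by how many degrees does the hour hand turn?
The hour hand moves 0.5 degrees per minute.
Time elapsed: 5:55 - 2:12 = 223 minutes
Angular displacement: 223 x 0.5 = 111.5 degrees

Final answer: 111.5 degrees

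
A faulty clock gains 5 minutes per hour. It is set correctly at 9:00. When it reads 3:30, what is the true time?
For every 60 true minutes, the faulty clock advances 65 minutes, so 1 faulty-clock minute corresponds to 60/65 true minutes.
From 9:00 to 3:30 on the faulty dial is 390 minutes.
True elapsed: 390 x 60/65 = 360 minutes = 6 hours.
True time: 9:00 + 6 hours = 3:00.

Final answer: 3:00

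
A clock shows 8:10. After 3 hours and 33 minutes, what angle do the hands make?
First find the time 3 hours and 33 minutes after 8:10.
Total minutes: 8 x 60 + 10 + 3 x 60 + 33 = 703.
703 mod 720 = 703 minutes = 11:43.
Now compute the angle at 11:43:
Hour hand: 11 x 30 + 43 x 0.5 = 351.5 degrees
Minute hand: 43 x 6 = 258 degrees
Difference: |351.5 - 258| = 93.5 degrees
The angle is 93.5 degrees

Final answer: 93.5 degrees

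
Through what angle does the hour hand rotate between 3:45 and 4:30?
The hour hand moves 0.5 degrees per minute.
Time elapsed: 4:30 - 3:45 = 45 minutes
Angular displacement: 45 x 0.5 = 22.5 degrees

Final answer: 22.5 degrees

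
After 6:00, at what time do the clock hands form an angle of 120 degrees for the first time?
At t minutes past 6:00, the hour hand is at 30 x 6 + 0.5t degrees and the minute hand is at 6t degrees.
The smaller angle between them is 120 degrees when |30H - 5.5t| = 120 or |30H - 5.5t| = 240.
With H = 6, solve 30 x 6 - 5.5t = +/- target for each target:
  t = (30 x 6 - 120) / 5.5 = 10.91
  t = (30 x 6 + 120) / 5.5 = 54.55
  t = (30 x 6 - 240) / 5.5 = -10.91 (outside (0, 60))
  t = (30 x 6 + 240) / 5.5 = 76.36 (outside (0, 60))
Valid solutions in (0, 60): {10.91, 54.55} minutes.
The first occurrence is t = 10.91 minutes.
The hands form a 120-degree angle at 10.91 minutes past 6:00.

Final answer: 10.91 minutes past 6:00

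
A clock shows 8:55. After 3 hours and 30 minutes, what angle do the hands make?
First find the time 3 hours and 30 minutes after 8:55.
Total minutes: 8 x 60 + 55 + 3 x 60 + 30 = 745.
745 mod 720 = 25 minutes = 12:25.
Now compute the angle at 12:25:
Hour hand: 0 x 30 + 25 x 0.5 = 12.5 degrees
Minute hand: 25 x 6 = 150 degrees
Difference: |12.5 - 150| = 137.5 degrees
The angle is 137.5 degrees

Final answer: 137.5 degrees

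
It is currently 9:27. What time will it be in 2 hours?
Starting time: 9:27
Adding 0 minutes to 27 minutes: 27 + 0 = 27 minutes
Adding 2 hours: 9 + 2 = 11
Final time: 11:27

Final answer: 11:27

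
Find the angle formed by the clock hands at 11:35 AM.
Hour hand position: 11 x 30 + 35 x 0.5 = 347.5 degrees
Minute hand position: 35 x 6 = 210 degrees
Difference: |347.5 - 210| = 137.5 degrees
The angle between the hands is 137.5 degrees

Final answer: 137.5 degrees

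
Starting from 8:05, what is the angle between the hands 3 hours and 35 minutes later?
First find the time 3 hours and 35 minutes after 8:05.
Total minutes: 8 x 60 + 5 + 3 x 60 + 35 = 700.
700 mod 720 = 700 minutes = 11:40.
Now compute the angle at 11:40:
Hour hand: 11 x 30 + 40 x 0.5 = 350 degrees
Minute hand: 40 x 6 = 240 degrees
Difference: |350 - 240| = 110 degrees
The angle is 110 degrees

Final answer: 110 degrees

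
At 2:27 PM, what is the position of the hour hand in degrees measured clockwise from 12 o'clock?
The hour hand moves 30 degrees per hour and 0.5 degrees per minute.
At 2:27: (2) x 30 + 27 x 0.5 = 60 + 13.5 = 73.5 degrees

Final answer: 73.5 degrees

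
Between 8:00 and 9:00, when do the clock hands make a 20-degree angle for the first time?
At t minutes past 8:00, the hour hand is at 30 x 8 + 0.5t degrees and the minute hand is at 6t degrees.
The smaller angle between them is 20 degrees when |30H - 5.5t| = 20 or |30H - 5.5t| = 340.
With H = 8, solve 30 x 8 - 5.5t = +/- target for each target:
  t = (30 x 8 - 20) / 5.5 = 40
  t = (30 x 8 + 20) / 5.5 = 47.27
  t = (30 x 8 - 340) / 5.5 = -18.18 (outside (0, 60))
  t = (30 x 8 + 340) / 5.5 = 105.45 (outside (0, 60))
Valid solutions in (0, 60): {40, 47.27} minutes.
The first occurrence is t = 40 minutes.
The hands form a 20-degree angle at 40 minutes past 8:00.

Final answer: 40 minutes past 8:00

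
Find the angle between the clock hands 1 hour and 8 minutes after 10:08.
First find the time 1 hour and 8 minutes after 10:08.
Total minutes: 10 x 60 + 8 + 1 x 60 + 8 = 676.
676 mod 720 = 676 minutes = 11:16.
Now compute the angle at 11:16:
Hour hand: 11 x 30 + 16 x 0.5 = 338 degrees
Minute hand: 16 x 6 = 96 degrees
Difference: |338 - 96| = 242 degrees
Smaller angle: 360 - 242 = 118 degrees

Final answer: 118 degrees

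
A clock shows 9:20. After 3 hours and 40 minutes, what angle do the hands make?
First find the time 3 hours and 40 minutes after 9:20.
Total minutes: 9 x 60 + 20 + 3 x 60 + 40 = 780.
780 mod 720 = 60 minutes = 1:00.
Now compute the angle at 1:00:
Hour hand: 1 x 30 + 0 x 0.5 = 30 degrees
Minute hand: 0 x 6 = 0 degrees
Difference: |30 - 0| = 30 degrees
The angle is 30 degrees

Final answer: 30 degrees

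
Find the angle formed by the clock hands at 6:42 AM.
Hour hand position: 6 x 30 + 42 x 0.5 = 201 degrees
Minute hand position: 42 x 6 = 252 degrees
Difference: |201 - 252| = 51 degrees
The angle between the hands is 51 degrees

Final answer: 51 degrees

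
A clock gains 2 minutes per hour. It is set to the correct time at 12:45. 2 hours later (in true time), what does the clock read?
For every 60 true minutes, the faulty clock advances 60 + 2 = 62 minutes.
True elapsed: 2 hours = 120 minutes.
Faulty clock advances: 120 x 62/60 = 124 minutes (drift: 4 minutes ahead).
Shown time: 12:45 + 124 minutes = 2:49.

Final answer: 2:49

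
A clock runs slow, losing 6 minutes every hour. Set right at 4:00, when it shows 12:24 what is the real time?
For every 60 true minutes, the faulty clock advances 54 minutes, so 1 faulty-clock minute corresponds to 60/54 true minutes.
From 4:00 to 12:24 on the faulty dial is 504 minutes.
True elapsed: 504 x 60/54 = 560 minutes = 9 hours and 20 minutes.
True time: 4:00 + 9 hours and 20 minutes = 1:20.

Final answer: 1:20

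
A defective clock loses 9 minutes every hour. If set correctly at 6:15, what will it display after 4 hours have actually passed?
For every 60 true minutes, the faulty clock advances 60 - 9 = 51 minutes.
True elapsed: 4 hours = 240 minutes.
Faulty clock advances: 240 x 51/60 = 204 minutes (drift: 36 minutes behind).
Shown time: 6:15 + 204 minutes = 9:39.

Final answer: 9:39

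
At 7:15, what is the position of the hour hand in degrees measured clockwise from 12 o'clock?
The hour hand moves 30 degrees per hour and 0.5 degrees per minute.
At 7:15: (7) x 30 + 15 x 0.5 = 210 + 7.5 = 217.5 degrees

Final answer: 217.5 degrees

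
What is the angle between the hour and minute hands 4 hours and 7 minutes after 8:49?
First find the time 4 hours and 7 minutes after 8:49.
Total minutes: 8 x 60 + 49 + 4 x 60 + 7 = 776.
776 mod 720 = 56 minutes = 12:56.
Now compute the angle at 12:56:
Hour hand: 0 x 30 + 56 x 0.5 = 28 degrees
Minute hand: 56 x 6 = 336 degrees
Difference: |28 - 336| = 308 degrees
Smaller angle: 360 - 308 = 52 degrees

Final answer: 52 degrees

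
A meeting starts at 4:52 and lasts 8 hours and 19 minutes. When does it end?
Starting time: 4:52
Adding 19 minutes to 52 minutes: 52 + 19 = 71 minutes = 1 hour and 11 minutes
Adding 8 hours: 4 + 8 + 1 (carry) = 13 - 12 = 1
Final time: 1:11

Final answer: 1:11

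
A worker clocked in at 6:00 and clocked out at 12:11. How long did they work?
From 6:00 to 12:11:
(12 x 60 + 11) - (6 x 60 + 0) = 731 - 360 = 371 minutes
= 6 hours and 11 minutes

Final answer: 6 hours and 11 minutes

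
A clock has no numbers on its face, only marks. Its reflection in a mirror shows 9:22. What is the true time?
Reflection across the vertical (12-6) axis maps a hand at angle A degrees to (360 - A) degrees, which sends a reading of T minutes past 12:00 to (720 - T) minutes past 12:00.
Mirror reads 9:22 = 562 minutes past 12:00.
Actual time: (720 - 562) mod 720 = 158 minutes = 2:38.

Final answer: 2:38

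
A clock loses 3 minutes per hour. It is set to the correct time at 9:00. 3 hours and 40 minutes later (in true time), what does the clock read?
For every 60 true minutes, the faulty clock advances 60 - 3 = 57 minutes.
True elapsed: 3 hours and 40 minutes = 220 minutes.
Faulty clock advances: 220 x 57/60 = 209 minutes (drift: 11 minutes behind).
Shown time: 9:00 + 209 minutes = 12:29.

Final answer: 12:29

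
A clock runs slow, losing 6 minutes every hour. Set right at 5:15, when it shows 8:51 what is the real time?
For every 60 true minutes, the faulty clock advances 54 minutes, so 1 faulty-clock minute corresponds to 60/54 true minutes.
From 5:15 to 8:51 on the faulty dial is 216 minutes.
True elapsed: 216 x 60/54 = 240 minutes = 4 hours.
True time: 5:15 + 4 hours = 9:15.

Final answer: 9:15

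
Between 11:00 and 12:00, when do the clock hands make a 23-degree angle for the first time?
At t minutes past 11:00, the hour hand is at 30 x 11 + 0.5t degrees and the minute hand is at 6t degrees.
The smaller angle between them is 23 degrees when |30H - 5.5t| = 23 or |30H - 5.5t| = 337.
With H = 11, solve 30 x 11 - 5.5t = +/- target for each target:
  t = (30 x 11 - 23) / 5.5 = 55.82
  t = (30 x 11 + 23) / 5.5 = 64.18 (outside (0, 60))
  t = (30 x 11 - 337) / 5.5 = -1.27 (outside (0, 60))
  t = (30 x 11 + 337) / 5.5 = 121.27 (outside (0, 60))
Valid solutions in (0, 60): {55.82} minutes.
The first occurrence is t = 55.82 minutes.
The hands form a 23-degree angle at 55.82 minutes past 11:00.

Final answer: 55.82 minutes past 11:00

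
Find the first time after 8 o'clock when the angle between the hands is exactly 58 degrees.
At t minutes past 8:00, the hour hand is at 30 x 8 + 0.5t degrees and the minute hand is at 6t degrees.
The smaller angle between them is 58 degrees when |30H - 5.5t| = 58 or |30H - 5.5t| = 302.
With H = 8, solve 30 x 8 - 5.5t = +/- target for each target:
  t = (30 x 8 - 58) / 5.5 = 33.09
  t = (30 x 8 + 58) / 5.5 = 54.18
  t = (30 x 8 - 302) / 5.5 = -11.27 (outside (0, 60))
  t = (30 x 8 + 302) / 5.5 = 98.55 (outside (0, 60))
Valid solutions in (0, 60): {33.09, 54.18} minutes.
The first occurrence is t = 33.09 minutes.
The hands form a 58-degree angle at 33.09 minutes past 8:00.

Final answer: 33.09 minutes past 8:00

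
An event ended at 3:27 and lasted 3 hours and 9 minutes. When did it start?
Starting time: 3:27 = 207 total minutes past 12:00
Subtracting: 3 hours and 9 minutes = 189 minutes
207 - 189 = 18 minutes
= 18 minutes past 12:00 = 12:18

Final answer: 12:18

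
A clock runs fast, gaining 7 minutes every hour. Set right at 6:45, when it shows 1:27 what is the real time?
For every 60 true minutes, the faulty clock advances 67 minutes, so 1 faulty-clock minute corresponds to 60/67 true minutes.
From 6:45 to 1:27 on the faulty dial is 402 minutes.
True elapsed: 402 x 60/67 = 360 minutes = 6 hours.
True time: 6:45 + 6 hours = 12:45.

Final answer: 12:45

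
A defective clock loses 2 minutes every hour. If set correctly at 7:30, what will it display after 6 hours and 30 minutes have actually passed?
For every 60 true minutes, the faulty clock advances 60 - 2 = 58 minutes.
True elapsed: 6 hours and 30 minutes = 390 minutes.
Faulty clock advances: 390 x 58/60 = 377 minutes (drift: 13 minutes behind).
Shown time: 7:30 + 377 minutes = 1:47.

Final answer: 1:47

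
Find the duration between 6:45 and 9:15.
From 6:45 to 9:15:
(9 x 60 + 15) - (6 x 60 + 45) = 555 - 405 = 150 minutes
= 2 hours and 30 minutes

Final answer: 2 hours and 30 minutes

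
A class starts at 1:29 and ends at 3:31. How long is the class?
From 1:29 to 3:31:
(3 x 60 + 31) - (1 x 60 + 29) = 211 - 89 = 122 minutes
= 2 hours and 2 minutes

Final answer: 2 hours and 2 minutes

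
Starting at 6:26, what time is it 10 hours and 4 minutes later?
Starting time: 6:26
Adding 4 minutes to 26 minutes: 26 + 4 = 30 minutes
Adding 10 hours: 6 + 10 = 16 - 12 = 4
Final time: 4:30

Final answer: 4:30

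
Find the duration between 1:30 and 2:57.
From 1:30 to 2:57:
(2 x 60 + 57) - (1 x 60 + 30) = 177 - 90 = 87 minutes
= 1 hour and 27 minutes

Final answer: 1 hour and 27 minutes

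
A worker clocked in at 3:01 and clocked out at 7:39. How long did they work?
From 3:01 to 7:39:
(7 x 60 + 39) - (3 x 60 + 1) = 459 - 181 = 278 minutes
= 4 hours and 38 minutes

Final answer: 4 hours and 38 minutes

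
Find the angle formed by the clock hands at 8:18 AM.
Hour hand position: 8 x 30 + 18 x 0.5 = 249 degrees
Minute hand position: 18 x 6 = 108 degrees
Difference: |249 - 108| = 141 degrees
The angle between the hands is 141 degrees

Final answer: 141 degrees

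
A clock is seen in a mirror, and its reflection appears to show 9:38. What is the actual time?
Reflection across the vertical (12-6) axis maps a hand at angle A degrees to (360 - A) degrees, which sends a reading of T minutes past 12:00 to (720 - T) minutes past 12:00.
Mirror reads 9:38 = 578 minutes past 12:00.
Actual time: (720 - 578) mod 720 = 142 minutes = 2:22.

Final answer: 2:22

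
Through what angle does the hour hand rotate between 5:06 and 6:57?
The hour hand moves 0.5 degrees per minute.
Time elapsed: 6:57 - 5:06 = 111 minutes
Angular displacement: 111 x 0.5 = 55.5 degrees

Final answer: 55.5 degrees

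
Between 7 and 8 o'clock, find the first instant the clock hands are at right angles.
At t minutes past 7:00, the hour hand is at 30 x 7 + 0.5t degrees and the minute hand is at 6t degrees.
The smaller angle between them is 90 degrees when |30H - 5.5t| = 90 or |30H - 5.5t| = 270.
With H = 7, solve 30 x 7 - 5.5t = +/- target for each target:
  t = (30 x 7 - 90) / 5.5 = 21.82
  t = (30 x 7 + 90) / 5.5 = 54.55
  t = (30 x 7 - 270) / 5.5 = -10.91 (outside (0, 60))
  t = (30 x 7 + 270) / 5.5 = 87.27 (outside (0, 60))
Valid solutions in (0, 60): {21.82, 54.55} minutes.
First occurrence: t = 21.82 minutes.
The hands are at right angles at 21.82 minutes past 7:00.

Final answer: 21.82 minutes past 7:00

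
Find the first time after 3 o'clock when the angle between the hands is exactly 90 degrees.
At t minutes past 3:00, the hour hand is at 30 x 3 + 0.5t degrees and the minute hand is at 6t degrees.
The smaller angle between them is 90 degrees when |30H - 5.5t| = 90 or |30H - 5.5t| = 270.
With H = 3, solve 30 x 3 - 5.5t = +/- target for each target:
  t = (30 x 3 - 90) / 5.5 = 0 (outside (0, 60))
  t = (30 x 3 + 90) / 5.5 = 32.73
  t = (30 x 3 - 270) / 5.5 = -32.73 (outside (0, 60))
  t = (30 x 3 + 270) / 5.5 = 65.45 (outside (0, 60))
Valid solutions in (0, 60): {32.73} minutes.
The first occurrence is t = 32.73 minutes.
The hands form a 90-degree angle at 32.73 minutes past 3:00.

Final answer: 32.73 minutes past 3:00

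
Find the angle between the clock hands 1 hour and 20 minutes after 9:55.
First find the time 1 hour and 20 minutes after 9:55.
Total minutes: 9 x 60 + 55 + 1 x 60 + 20 = 675.
675 mod 720 = 675 minutes = 11:15.
Now compute the angle at 11:15:
Hour hand: 11 x 30 + 15 x 0.5 = 337.5 degrees
Minute hand: 15 x 6 = 90 degrees
Difference: |337.5 - 90| = 247.5 degrees
Smaller angle: 360 - 247.5 = 112.5 degrees

Final answer: 112.5 degrees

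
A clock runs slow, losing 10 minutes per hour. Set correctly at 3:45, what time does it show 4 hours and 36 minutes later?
For every 60 true minutes, the faulty clock advances 60 - 10 = 50 minutes.
True elapsed: 4 hours and 36 minutes = 276 minutes.
Faulty clock advances: 276 x 50/60 = 230 minutes (drift: 46 minutes behind).
Shown time: 3:45 + 230 minutes = 7:35.

Final answer: 7:35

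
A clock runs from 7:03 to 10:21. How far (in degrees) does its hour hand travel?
The hour hand moves 0.5 degrees per minute.
Time elapsed: 10:21 - 7:03 = 198 minutes
Angular displacement: 198 x 0.5 = 99 degrees

Final answer: 99 degrees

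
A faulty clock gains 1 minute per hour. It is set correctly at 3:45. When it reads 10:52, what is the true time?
For every 60 true minutes, the faulty clock advances 61 minutes, so 1 faulty-clock minute corresponds to 60/61 true minutes.
From 3:45 to 10:52 on the faulty dial is 427 minutes.
True elapsed: 427 x 60/61 = 420 minutes = 7 hours.
True time: 3:45 + 7 hours = 10:45.

Final answer: 10:45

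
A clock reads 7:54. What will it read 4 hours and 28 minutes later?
Starting time: 7:54
Adding 28 minutes to 54 minutes: 54 + 28 = 82 minutes = 1 hour and 22 minutes
Adding 4 hours: 7 + 4 + 1 (carry) = 12
Final time: 12:22

Final answer: 12:22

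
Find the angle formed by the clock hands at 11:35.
Hour hand position: 11 x 30 + 35 x 0.5 = 347.5 degrees
Minute hand position: 35 x 6 = 210 degrees
Difference: |347.5 - 210| = 137.5 degrees
The angle between the hands is 137.5 degrees

Final answer: 137.5 degrees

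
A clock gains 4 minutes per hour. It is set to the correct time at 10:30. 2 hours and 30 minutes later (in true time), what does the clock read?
For every 60 true minutes, the faulty clock advances 60 + 4 = 64 minutes.
True elapsed: 2 hours and 30 minutes = 150 minutes.
Faulty clock advances: 150 x 64/60 = 160 minutes (drift: 10 minutes ahead).
Shown time: 10:30 + 160 minutes = 1:10.

Final answer: 1:10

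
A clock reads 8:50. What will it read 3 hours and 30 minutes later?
Starting time: 8:50
Adding 30 minutes to 50 minutes: 50 + 30 = 80 minutes = 1 hour and 20 minutes
Adding 3 hours: 8 + 3 + 1 (carry) = 12
Final time: 12:20

Final answer: 12:20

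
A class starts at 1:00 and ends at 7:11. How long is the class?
From 1:00 to 7:11:
(7 x 60 + 11) - (1 x 60 + 0) = 431 - 60 = 371 minutes
= 6 hours and 11 minutes

Final answer: 6 hours and 11 minutes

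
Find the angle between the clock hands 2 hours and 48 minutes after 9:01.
First find the time 2 hours and 48 minutes after 9:01.
Total minutes: 9 x 60 + 1 + 2 x 60 + 48 = 709.
709 mod 720 = 709 minutes = 11:49.
Now compute the angle at 11:49:
Hour hand: 11 x 30 + 49 x 0.5 = 354.5 degrees
Minute hand: 49 x 6 = 294 degrees
Difference: |354.5 - 294| = 60.5 degrees
The angle is 60.5 degrees

Final answer: 60.5 degrees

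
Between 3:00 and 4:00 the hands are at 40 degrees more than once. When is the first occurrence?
At t minutes past 3:00, the hour hand is at 30 x 3 + 0.5t degrees and the minute hand is at 6t degrees.
The smaller angle between them is 40 degrees when |30H - 5.5t| = 40 or |30H - 5.5t| = 320.
With H = 3, solve 30 x 3 - 5.5t = +/- target for each target:
  t = (30 x 3 - 40) / 5.5 = 9.09
  t = (30 x 3 + 40) / 5.5 = 23.64
  t = (30 x 3 - 320) / 5.5 = -41.82 (outside (0, 60))
  t = (30 x 3 + 320) / 5.5 = 74.55 (outside (0, 60))
Valid solutions in (0, 60): {9.09, 23.64} minutes.
The first occurrence is t = 9.09 minutes.
The hands form a 40-degree angle at 9.09 minutes past 3:00.

Final answer: 9.09 minutes past 3:00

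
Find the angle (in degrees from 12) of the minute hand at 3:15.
The minute hand moves 6 degrees per minute.
At 3:15: 15 x 6 = 90 degrees

Final answer: 90 degrees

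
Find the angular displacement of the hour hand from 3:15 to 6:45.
The hour hand moves 0.5 degrees per minute.
Time elapsed: 6:45 - 3:15 = 210 minutes
Angular displacement: 210 x 0.5 = 105 degrees

Final answer: 105 degrees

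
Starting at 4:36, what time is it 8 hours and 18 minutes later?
Starting time: 4:36
Adding 18 minutes to 36 minutes: 36 + 18 = 54 minutes
Adding 8 hours: 4 + 8 = 12
Final time: 12:54

Final answer: 12:54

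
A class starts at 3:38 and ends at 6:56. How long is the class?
From 3:38 to 6:56:
(6 x 60 + 56) - (3 x 60 + 38) = 416 - 218 = 198 minutes
= 3 hours and 18 minutes

Final answer: 3 hours and 18 minutes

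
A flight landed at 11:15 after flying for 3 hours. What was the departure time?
Starting time: 11:15 = 675 total minutes past 12:00
Subtracting: 3 hours = 180 minutes
675 - 180 = 495 minutes
= 8 hours and 15 minutes past 12:00 = 8:15

Final answer: 8:15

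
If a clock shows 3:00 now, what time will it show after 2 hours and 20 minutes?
Starting time: 3:00
Adding 20 minutes to 0 minutes: 0 + 20 = 20 minutes
Adding 2 hours: 3 + 2 = 5
Final time: 5:20

Final answer: 5:20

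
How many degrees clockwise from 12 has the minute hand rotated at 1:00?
The minute hand moves 6 degrees per minute.
At 1:00: 0 x 6 = 0 degrees

Final answer: 0 degrees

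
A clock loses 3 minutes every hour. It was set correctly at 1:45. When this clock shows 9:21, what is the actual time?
For every 60 true minutes, the faulty clock advances 57 minutes, so 1 faulty-clock minute corresponds to 60/57 true minutes.
From 1:45 to 9:21 on the faulty dial is 456 minutes.
True elapsed: 456 x 60/57 = 480 minutes = 8 hours.
True time: 1:45 + 8 hours = 9:45.

Final answer: 9:45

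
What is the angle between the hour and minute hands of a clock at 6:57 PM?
Hour hand position: 6 x 30 + 57 x 0.5 = 208.5 degrees
Minute hand position: 57 x 6 = 342 degrees
Difference: |208.5 - 342| = 133.5 degrees
The angle between the hands is 133.5 degrees

Final answer: 133.5 degrees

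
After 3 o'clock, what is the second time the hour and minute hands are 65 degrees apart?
At t minutes past 3:00, the hour hand is at 30 x 3 + 0.5t degrees and the minute hand is at 6t degrees.
The smaller angle between them is 65 degrees when |30H - 5.5t| = 65 or |30H - 5.5t| = 295.
With H = 3, solve 30 x 3 - 5.5t = +/- target for each target:
  t = (30 x 3 - 65) / 5.5 = 4.55
  t = (30 x 3 + 65) / 5.5 = 28.18
  t = (30 x 3 - 295) / 5.5 = -37.27 (outside (0, 60))
  t = (30 x 3 + 295) / 5.5 = 70 (outside (0, 60))
Valid solutions in (0, 60): {4.55, 28.18} minutes.
The second occurrence is t = 28.18 minutes.
The hands form a 65-degree angle at 28.18 minutes past 3:00.

Final answer: 28.18 minutes past 3:00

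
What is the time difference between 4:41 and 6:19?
From 4:41 to 6:19:
(6 x 60 + 19) - (4 x 60 + 41) = 379 - 281 = 98 minutes
= 1 hour and 38 minutes

Final answer: 1 hour and 38 minutes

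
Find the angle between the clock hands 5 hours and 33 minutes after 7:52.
First find the time 5 hours and 33 minutes after 7:52.
Total minutes: 7 x 60 + 52 + 5 x 60 + 33 = 805.
805 mod 720 = 85 minutes = 1:25.
Now compute the angle at 1:25:
Hour hand: 1 x 30 + 25 x 0.5 = 42.5 degrees
Minute hand: 25 x 6 = 150 degrees
Difference: |42.5 - 150| = 107.5 degrees
The angle is 107.5 degrees

Final answer: 107.5 degrees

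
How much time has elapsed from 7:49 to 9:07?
From 7:49 to 9:07:
(9 x 60 + 7) - (7 x 60 + 49) = 547 - 469 = 78 minutes
= 1 hour and 18 minutes

Final answer: 1 hour and 18 minutes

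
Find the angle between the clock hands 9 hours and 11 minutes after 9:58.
First find the time 9 hours and 11 minutes after 9:58.
Total minutes: 9 x 60 + 58 + 9 x 60 + 11 = 1149.
1149 mod 720 = 429 minutes = 7:09.
Now compute the angle at 7:09:
Hour hand: 7 x 30 + 9 x 0.5 = 214.5 degrees
Minute hand: 9 x 6 = 54 degrees
Difference: |214.5 - 54| = 160.5 degrees
The angle is 160.5 degrees

Final answer: 160.5 degrees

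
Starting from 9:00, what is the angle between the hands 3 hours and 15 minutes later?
First find the time 3 hours and 15 minutes after 9:00.
Total minutes: 9 x 60 + 0 + 3 x 60 + 15 = 735.
735 mod 720 = 15 minutes = 12:15.
Now compute the angle at 12:15:
Hour hand: 0 x 30 + 15 x 0.5 = 7.5 degrees
Minute hand: 15 x 6 = 90 degrees
Difference: |7.5 - 90| = 82.5 degrees
The angle is 82.5 degrees

Final answer: 82.5 degrees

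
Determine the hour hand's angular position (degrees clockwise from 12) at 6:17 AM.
The hour hand moves 30 degrees per hour and 0.5 degrees per minute.
At 6:17: (6) x 30 + 17 x 0.5 = 180 + 8.5 = 188.5 degrees

Final answer: 188.5 degrees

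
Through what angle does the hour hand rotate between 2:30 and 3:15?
The hour hand moves 0.5 degrees per minute.
Time elapsed: 3:15 - 2:30 = 45 minutes
Angular displacement: 45 x 0.5 = 22.5 degrees

Final answer: 22.5 degrees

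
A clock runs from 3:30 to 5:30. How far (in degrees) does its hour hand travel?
The hour hand moves 0.5 degrees per minute.
Time elapsed: 5:30 - 3:30 = 120 minutes
Angular displacement: 120 x 0.5 = 60 degrees

Final answer: 60 degrees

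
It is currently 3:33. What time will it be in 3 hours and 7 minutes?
Starting time: 3:33
Adding 7 minutes to 33 minutes: 33 + 7 = 40 minutes
Adding 3 hours: 3 + 3 = 6
Final time: 6:40

Final answer: 6:40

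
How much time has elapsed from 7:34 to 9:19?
From 7:34 to 9:19:
(9 x 60 + 19) - (7 x 60 + 34) = 559 - 454 = 105 minutes
= 1 hour and 45 minutes

Final answer: 1 hour and 45 minutes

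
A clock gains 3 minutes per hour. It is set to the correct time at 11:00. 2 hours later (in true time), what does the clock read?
For every 60 true minutes, the faulty clock advances 60 + 3 = 63 minutes.
True elapsed: 2 hours = 120 minutes.
Faulty clock advances: 120 x 63/60 = 126 minutes (drift: 6 minutes ahead).
Shown time: 11:00 + 126 minutes = 1:06.

Final answer: 1:06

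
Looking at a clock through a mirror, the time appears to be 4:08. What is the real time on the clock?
Reflection across the vertical (12-6) axis maps a hand at angle A degrees to (360 - A) degrees, which sends a reading of T minutes past 12:00 to (720 - T) minutes past 12:00.
Mirror reads 4:08 = 248 minutes past 12:00.
Actual time: (720 - 248) mod 720 = 472 minutes = 7:52.

Final answer: 7:52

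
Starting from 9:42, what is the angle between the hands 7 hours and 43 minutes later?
First find the time 7 hours and 43 minutes after 9:42.
Total minutes: 9 x 60 + 42 + 7 x 60 + 43 = 1045.
1045 mod 720 = 325 minutes = 5:25.
Now compute the angle at 5:25:
Hour hand: 5 x 30 + 25 x 0.5 = 162.5 degrees
Minute hand: 25 x 6 = 150 degrees
Difference: |162.5 - 150| = 12.5 degrees
The angle is 12.5 degrees

Final answer: 12.5 degrees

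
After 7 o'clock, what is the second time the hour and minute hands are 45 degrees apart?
At t minutes past 7:00, the hour hand is at 30 x 7 + 0.5t degrees and the minute hand is at 6t degrees.
The smaller angle between them is 45 degrees when |30H - 5.5t| = 45 or |30H - 5.5t| = 315.
With H = 7, solve 30 x 7 - 5.5t = +/- target for each target:
  t = (30 x 7 - 45) / 5.5 = 30
  t = (30 x 7 + 45) / 5.5 = 46.36
  t = (30 x 7 - 315) / 5.5 = -19.09 (outside (0, 60))
  t = (30 x 7 + 315) / 5.5 = 95.45 (outside (0, 60))
Valid solutions in (0, 60): {30, 46.36} minutes.
The second occurrence is t = 46.36 minutes.
The hands form a 45-degree angle at 46.36 minutes past 7:00.

Final answer: 46.36 minutes past 7:00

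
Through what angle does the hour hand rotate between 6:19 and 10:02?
The hour hand moves 0.5 degrees per minute.
Time elapsed: 10:02 - 6:19 = 223 minutes
Angular displacement: 223 x 0.5 = 111.5 degrees

Final answer: 111.5 degrees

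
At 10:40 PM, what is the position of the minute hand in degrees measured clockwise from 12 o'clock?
The minute hand moves 6 degrees per minute.
At 10:40: 40 x 6 = 240 degrees

Final answer: 240 degrees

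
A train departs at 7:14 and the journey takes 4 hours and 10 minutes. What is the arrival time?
Starting time: 7:14
Adding 10 minutes to 14 minutes: 14 + 10 = 24 minutes
Adding 4 hours: 7 + 4 = 11
Final time: 11:24

Final answer: 11:24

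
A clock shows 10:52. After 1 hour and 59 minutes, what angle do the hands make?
First find the time 1 hour and 59 minutes after 10:52.
Total minutes: 10 x 60 + 52 + 1 x 60 + 59 = 771.
771 mod 720 = 51 minutes = 12:51.
Now compute the angle at 12:51:
Hour hand: 0 x 30 + 51 x 0.5 = 25.5 degrees
Minute hand: 51 x 6 = 306 degrees
Difference: |25.5 - 306| = 280.5 degrees
Smaller angle: 360 - 280.5 = 79.5 degrees

Final answer: 79.5 degrees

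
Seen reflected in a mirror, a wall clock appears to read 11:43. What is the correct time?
Reflection across the vertical (12-6) axis maps a hand at angle A degrees to (360 - A) degrees, which sends a reading of T minutes past 12:00 to (720 - T) minutes past 12:00.
Mirror reads 11:43 = 703 minutes past 12:00.
Actual time: (720 - 703) mod 720 = 17 minutes = 12:17.

Final answer: 12:17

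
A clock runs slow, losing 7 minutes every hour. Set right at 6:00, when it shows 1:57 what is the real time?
For every 60 true minutes, the faulty clock advances 53 minutes, so 1 faulty-clock minute corresponds to 60/53 true minutes.
From 6:00 to 1:57 on the faulty dial is 477 minutes.
True elapsed: 477 x 60/53 = 540 minutes = 9 hours.
True time: 6:00 + 9 hours = 3:00.

Final answer: 3:00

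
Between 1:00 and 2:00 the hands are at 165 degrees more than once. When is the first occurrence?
At t minutes past 1:00, the hour hand is at 30 x 1 + 0.5t degrees and the minute hand is at 6t degrees.
The smaller angle between them is 165 degrees when |30H - 5.5t| = 165 or |30H - 5.5t| = 195.
With H = 1, solve 30 x 1 - 5.5t = +/- target for each target:
  t = (30 x 1 - 165) / 5.5 = -24.55 (outside (0, 60))
  t = (30 x 1 + 165) / 5.5 = 35.45
  t = (30 x 1 - 195) / 5.5 = -30 (outside (0, 60))
  t = (30 x 1 + 195) / 5.5 = 40.91
Valid solutions in (0, 60): {35.45, 40.91} minutes.
The first occurrence is t = 35.45 minutes.
The hands form a 165-degree angle at 35.45 minutes past 1:00.

Final answer: 35.45 minutes past 1:00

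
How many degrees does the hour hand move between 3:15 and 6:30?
The hour hand moves 0.5 degrees per minute.
Time elapsed: 6:30 - 3:15 = 195 minutes
Angular displacement: 195 x 0.5 = 97.5 degrees

Final answer: 97.5 degrees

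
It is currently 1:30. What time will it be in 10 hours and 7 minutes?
Starting time: 1:30
Adding 7 minutes to 30 minutes: 30 + 7 = 37 minutes
Adding 10 hours: 1 + 10 = 11
Final time: 11:37

Final answer: 11:37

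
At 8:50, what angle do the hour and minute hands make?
Hour hand position: 8 x 30 + 50 x 0.5 = 265 degrees
Minute hand position: 50 x 6 = 300 degrees
Difference: |265 - 300| = 35 degrees
The angle between the hands is 35 degrees

Final answer: 35 degrees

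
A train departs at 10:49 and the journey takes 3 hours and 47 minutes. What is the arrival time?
Starting time: 10:49
Adding 47 minutes to 49 minutes: 49 + 47 = 96 minutes = 1 hour and 36 minutes
Adding 3 hours: 10 + 3 + 1 (carry) = 14 - 12 = 2
Final time: 2:36

Final answer: 2:36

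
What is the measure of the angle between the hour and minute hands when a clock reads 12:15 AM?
Hour hand position: 0 x 30 + 15 x 0.5 = 7.5 degrees
Minute hand position: 15 x 6 = 90 degrees
Difference: |7.5 - 90| = 82.5 degrees
The angle between the hands is 82.5 degrees

Final answer: 82.5 degrees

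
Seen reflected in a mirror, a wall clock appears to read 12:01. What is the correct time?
Reflection across the vertical (12-6) axis maps a hand at angle A degrees to (360 - A) degrees, which sends a reading of T minutes past 12:00 to (720 - T) minutes past 12:00.
Mirror reads 12:01 = 1 minutes past 12:00.
Actual time: (720 - 1) mod 720 = 719 minutes = 11:59.

Final answer: 11:59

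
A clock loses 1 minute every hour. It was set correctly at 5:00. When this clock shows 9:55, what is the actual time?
For every 60 true minutes, the faulty clock advances 59 minutes, so 1 faulty-clock minute corresponds to 60/59 true minutes.
From 5:00 to 9:55 on the faulty dial is 295 minutes.
True elapsed: 295 x 60/59 = 300 minutes = 5 hours.
True time: 5:00 + 5 hours = 10:00.

Final answer: 10:00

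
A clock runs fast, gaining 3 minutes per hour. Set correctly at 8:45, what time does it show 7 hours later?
For every 60 true minutes, the faulty clock advances 60 + 3 = 63 minutes.
True elapsed: 7 hours = 420 minutes.
Faulty clock advances: 420 x 63/60 = 441 minutes (drift: 21 minutes ahead).
Shown time: 8:45 + 441 minutes = 4:06.

Final answer: 4:06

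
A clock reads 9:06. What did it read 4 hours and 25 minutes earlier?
Starting time: 9:06 = 546 total minutes past 12:00
Subtracting: 4 hours and 25 minutes = 265 minutes
546 - 265 = 281 minutes
= 4 hours and 41 minutes past 12:00 = 4:41

Final answer: 4:41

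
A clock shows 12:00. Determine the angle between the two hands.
Hour hand position: 0 x 30 + 0 x 0.5 = 0 degrees
Minute hand position: 0 x 6 = 0 degrees
Difference: |0 - 0| = 0 degrees
The angle between the hands is 0 degrees

Final answer: 0 degrees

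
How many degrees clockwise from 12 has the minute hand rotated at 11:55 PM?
The minute hand moves 6 degrees per minute.
At 11:55: 55 x 6 = 330 degrees

Final answer: 330 degrees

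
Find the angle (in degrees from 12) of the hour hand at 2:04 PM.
The hour hand moves 30 degrees per hour and 0.5 degrees per minute.
At 2:04: (2) x 30 + 4 x 0.5 = 60 + 2 = 62 degrees

Final answer: 62 degrees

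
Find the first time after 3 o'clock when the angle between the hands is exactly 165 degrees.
At t minutes past 3:00, the hour hand is at 30 x 3 + 0.5t degrees and the minute hand is at 6t degrees.
The smaller angle between them is 165 degrees when |30H - 5.5t| = 165 or |30H - 5.5t| = 195.
With H = 3, solve 30 x 3 - 5.5t = +/- target for each target:
  t = (30 x 3 - 165) / 5.5 = -13.64 (outside (0, 60))
  t = (30 x 3 + 165) / 5.5 = 46.36
  t = (30 x 3 - 195) / 5.5 = -19.09 (outside (0, 60))
  t = (30 x 3 + 195) / 5.5 = 51.82
Valid solutions in (0, 60): {46.36, 51.82} minutes.
The first occurrence is t = 46.36 minutes.
The hands form a 165-degree angle at 46.36 minutes past 3:00.

Final answer: 46.36 minutes past 3:00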